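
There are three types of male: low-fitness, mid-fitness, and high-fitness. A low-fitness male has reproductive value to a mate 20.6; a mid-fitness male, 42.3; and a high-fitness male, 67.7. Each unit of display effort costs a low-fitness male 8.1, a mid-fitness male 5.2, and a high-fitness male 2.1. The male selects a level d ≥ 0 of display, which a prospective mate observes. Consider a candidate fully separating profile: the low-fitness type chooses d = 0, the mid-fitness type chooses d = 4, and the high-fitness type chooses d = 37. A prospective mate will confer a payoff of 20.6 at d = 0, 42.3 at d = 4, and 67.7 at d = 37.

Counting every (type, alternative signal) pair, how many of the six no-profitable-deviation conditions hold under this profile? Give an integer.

Mid-fitness (own payoff 42.3 − 5.2×4 = 21.5): to d=0 gives 20.6 → no gain ✓; to d=37 gives 67.7 − 5.2×37 = -124.7 → no gain ✓.
High-fitness (own payoff 67.7 − 2.1×37 = -10): to d=0 gives 20.6 → profitable ✗; to d=4 gives 42.3 − 2.1×4 = 33.9 → profitable ✗.
Low-fitness (own payoff 20.6): to d=4 gives 42.3 − 8.1×4 = 9.9 → no gain ✓; to d=37 gives 67.7 − 8.1×37 = -232 → no gain ✓.
4 of the 6 constraints hold; not an equilibrium.

4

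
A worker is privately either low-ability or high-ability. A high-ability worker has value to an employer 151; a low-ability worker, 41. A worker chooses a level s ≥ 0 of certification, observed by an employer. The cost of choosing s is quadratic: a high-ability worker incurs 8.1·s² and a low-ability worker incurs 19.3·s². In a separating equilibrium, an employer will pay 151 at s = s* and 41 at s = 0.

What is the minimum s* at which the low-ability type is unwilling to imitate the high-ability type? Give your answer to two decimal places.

The low-ability type at s = 0 receives 41; imitating at s* yields 151 − 19.3·s*².
Indifference: 41 = 151 − 19.3·s*², so s*² = (151 − 41) / 19.3 ≈ 5.6995.
s* = √5.6995 ≈ 2.39.

2.39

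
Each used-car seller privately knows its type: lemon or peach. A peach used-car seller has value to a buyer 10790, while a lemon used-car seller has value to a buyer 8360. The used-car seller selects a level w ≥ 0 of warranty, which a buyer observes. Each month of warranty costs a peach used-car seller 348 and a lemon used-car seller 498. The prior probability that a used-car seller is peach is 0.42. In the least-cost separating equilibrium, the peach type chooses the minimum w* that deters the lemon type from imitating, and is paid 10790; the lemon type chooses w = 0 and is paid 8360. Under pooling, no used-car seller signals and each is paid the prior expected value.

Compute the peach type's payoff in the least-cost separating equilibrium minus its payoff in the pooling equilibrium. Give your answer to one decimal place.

-288.7

Least-cost separating signal: w* solves 8360 = 10790 − 498·w*, so w* = (10790 − 8360)/498 ≈ 4.8795.
Peach type's separating payoff: 10790 − 348 × w* = 10790 − 348 × (10790 − 8360)/498 = 10790 − 845640/498 ≈ 9091.928.
Pooling payoff: 0.42 × 10790 + 0.58 × 8360 = 9380.6.
Difference: 9091.928 − 9380.6 = -288.672, i.e. -288.7 to one decimal place.
The peach type would prefer the pooling outcome.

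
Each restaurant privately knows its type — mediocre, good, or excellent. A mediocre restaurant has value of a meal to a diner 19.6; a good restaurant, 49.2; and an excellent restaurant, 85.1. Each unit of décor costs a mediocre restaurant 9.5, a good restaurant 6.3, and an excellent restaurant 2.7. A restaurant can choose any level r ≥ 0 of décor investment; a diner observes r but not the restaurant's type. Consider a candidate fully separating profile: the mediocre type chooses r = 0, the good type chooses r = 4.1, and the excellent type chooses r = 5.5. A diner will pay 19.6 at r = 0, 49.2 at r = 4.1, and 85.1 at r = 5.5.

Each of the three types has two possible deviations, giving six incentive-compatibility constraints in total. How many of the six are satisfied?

Good (own payoff 49.2 − 6.3×4.1 = 23.37): to r=0 gives 19.6 → no gain ✓; to r=5.5 gives 85.1 − 6.3×5.5 = 50.45 → profitable ✗.
Excellent (own payoff 85.1 − 2.7×5.5 = 70.25): to r=0 gives 19.6 → no gain ✓; to r=4.1 gives 49.2 − 2.7×4.1 = 38.13 → no gain ✓.
Mediocre (own payoff 19.6): to r=4.1 gives 49.2 − 9.5×4.1 = 10.25 → no gain ✓; to r=5.5 gives 85.1 − 9.5×5.5 = 32.85 → profitable ✗.
4 of the 6 constraints hold; not an equilibrium.

4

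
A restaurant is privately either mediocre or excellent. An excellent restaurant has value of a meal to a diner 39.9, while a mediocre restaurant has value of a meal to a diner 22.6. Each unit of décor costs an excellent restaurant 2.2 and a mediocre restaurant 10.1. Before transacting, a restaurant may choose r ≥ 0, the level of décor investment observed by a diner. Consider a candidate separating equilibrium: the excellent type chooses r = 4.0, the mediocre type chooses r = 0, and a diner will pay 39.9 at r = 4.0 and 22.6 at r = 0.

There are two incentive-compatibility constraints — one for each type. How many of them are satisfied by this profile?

Excellent type: signal → 39.9 − 2.2 × 4.0 = 31.1; deviate to 0 → 22.6. IC holds (31.1 ≥ 22.6).
Mediocre type: stay at 0 → 22.6; mimic → 39.9 − 10.1 × 4.0 = -0.5. IC holds (22.6 ≥ -0.5).
2 of 2 constraints hold, so this is a separating equilibrium.

2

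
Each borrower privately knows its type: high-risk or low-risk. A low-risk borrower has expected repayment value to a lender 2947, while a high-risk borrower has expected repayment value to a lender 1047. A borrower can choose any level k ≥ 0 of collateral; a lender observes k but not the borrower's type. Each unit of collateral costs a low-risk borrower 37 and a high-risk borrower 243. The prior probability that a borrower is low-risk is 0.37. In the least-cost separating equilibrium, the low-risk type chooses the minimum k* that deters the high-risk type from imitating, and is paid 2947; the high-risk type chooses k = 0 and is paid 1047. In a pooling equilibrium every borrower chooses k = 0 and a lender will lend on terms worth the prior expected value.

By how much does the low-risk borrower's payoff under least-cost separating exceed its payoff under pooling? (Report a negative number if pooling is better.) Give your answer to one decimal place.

907.7

Least-cost separating signal: k* solves 1047 = 2947 − 243·k*, so k* = (2947 − 1047)/243 ≈ 7.8189.
Low-risk type's separating payoff: 2947 − 37 × k* = 2947 − 37 × (2947 − 1047)/243 = 2947 − 70300/243 ≈ 2657.700.
Pooling payoff: 0.37 × 2947 + 0.63 × 1047 = 1750.
Difference: 2657.700 − 1750 = 907.7.
The low-risk type prefers to separate.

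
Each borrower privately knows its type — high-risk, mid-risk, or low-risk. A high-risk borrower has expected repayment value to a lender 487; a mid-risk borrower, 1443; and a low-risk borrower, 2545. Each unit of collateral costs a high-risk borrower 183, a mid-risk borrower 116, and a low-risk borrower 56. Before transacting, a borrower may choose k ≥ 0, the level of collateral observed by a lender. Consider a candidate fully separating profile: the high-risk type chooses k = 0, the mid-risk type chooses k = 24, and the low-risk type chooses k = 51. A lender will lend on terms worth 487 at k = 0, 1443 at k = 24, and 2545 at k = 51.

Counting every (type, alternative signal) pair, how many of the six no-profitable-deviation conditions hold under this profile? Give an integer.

3

Low-risk (own payoff 2545 − 56×51 = -311): to k=0 gives 487 → profitable ✗; to k=24 gives 1443 − 56×24 = 99 → profitable ✗.
High-risk (own payoff 487): to k=24 gives 1443 − 183×24 = -2949 → no gain ✓; to k=51 gives 2545 − 183×51 = -6788 → no gain ✓.
Mid-risk (own payoff 1443 − 116×24 = -1341): to k=0 gives 487 → profitable ✗; to k=51 gives 2545 − 116×51 = -3371 → no gain ✓.
3 of the 6 constraints hold; not an equilibrium.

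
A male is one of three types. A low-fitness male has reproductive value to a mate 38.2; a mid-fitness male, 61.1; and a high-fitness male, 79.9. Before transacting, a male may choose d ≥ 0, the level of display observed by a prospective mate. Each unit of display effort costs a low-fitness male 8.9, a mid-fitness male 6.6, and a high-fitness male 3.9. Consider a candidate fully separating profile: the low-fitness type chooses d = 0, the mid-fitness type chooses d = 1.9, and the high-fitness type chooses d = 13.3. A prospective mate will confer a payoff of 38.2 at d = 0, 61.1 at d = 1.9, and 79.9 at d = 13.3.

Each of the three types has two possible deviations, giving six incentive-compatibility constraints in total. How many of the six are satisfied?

3

Mid-fitness (own payoff 61.1 − 6.6×1.9 = 48.56): to d=0 gives 38.2 → no gain ✓; to d=13.3 gives 79.9 − 6.6×13.3 = -7.88 → no gain ✓.
Low-fitness (own payoff 38.2): to d=1.9 gives 61.1 − 8.9×1.9 = 44.19 → profitable ✗; to d=13.3 gives 79.9 − 8.9×13.3 = -38.47 → no gain ✓.
High-fitness (own payoff 79.9 − 3.9×13.3 = 28.03): to d=0 gives 38.2 → profitable ✗; to d=1.9 gives 61.1 − 3.9×1.9 = 53.69 → profitable ✗.
3 of the 6 constraints hold; not an equilibrium.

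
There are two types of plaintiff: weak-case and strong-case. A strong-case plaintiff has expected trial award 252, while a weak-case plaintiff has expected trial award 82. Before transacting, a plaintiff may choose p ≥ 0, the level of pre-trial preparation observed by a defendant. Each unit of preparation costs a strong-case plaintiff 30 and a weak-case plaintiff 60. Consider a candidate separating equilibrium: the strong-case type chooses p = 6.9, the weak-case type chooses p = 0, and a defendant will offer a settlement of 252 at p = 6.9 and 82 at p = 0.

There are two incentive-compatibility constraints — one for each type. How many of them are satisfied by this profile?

1

Weak-case type: stay at 0 → 82; mimic → 252 − 60 × 6.9 = -162. IC holds (82 ≥ -162).
Strong-case type: signal → 252 − 30 × 6.9 = 45; deviate to 0 → 82. IC fails (45 < 82).
1 of 2 constraints hold, so this profile is not an equilibrium.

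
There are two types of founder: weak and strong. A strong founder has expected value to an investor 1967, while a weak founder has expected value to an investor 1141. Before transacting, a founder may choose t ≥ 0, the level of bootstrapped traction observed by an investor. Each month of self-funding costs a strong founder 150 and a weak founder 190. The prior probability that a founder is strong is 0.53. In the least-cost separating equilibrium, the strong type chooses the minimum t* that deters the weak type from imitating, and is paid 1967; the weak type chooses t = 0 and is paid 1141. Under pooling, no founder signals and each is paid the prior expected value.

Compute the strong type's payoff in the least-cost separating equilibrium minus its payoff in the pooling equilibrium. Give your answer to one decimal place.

Least-cost separating signal: t* solves 1141 = 1967 − 190·t*, so t* = (1967 − 1141)/190 ≈ 4.3474.
Strong type's separating payoff: 1967 − 150 × t* = 1967 − 150 × (1967 − 1141)/190 = 1967 − 123900/190 ≈ 1314.895.
Pooling payoff: 0.53 × 1967 + 0.47 × 1141 = 1578.78.
Difference: 1314.895 − 1578.78 = -263.885, i.e. -263.9 to one decimal place.
The strong type would prefer the pooling outcome.

-263.9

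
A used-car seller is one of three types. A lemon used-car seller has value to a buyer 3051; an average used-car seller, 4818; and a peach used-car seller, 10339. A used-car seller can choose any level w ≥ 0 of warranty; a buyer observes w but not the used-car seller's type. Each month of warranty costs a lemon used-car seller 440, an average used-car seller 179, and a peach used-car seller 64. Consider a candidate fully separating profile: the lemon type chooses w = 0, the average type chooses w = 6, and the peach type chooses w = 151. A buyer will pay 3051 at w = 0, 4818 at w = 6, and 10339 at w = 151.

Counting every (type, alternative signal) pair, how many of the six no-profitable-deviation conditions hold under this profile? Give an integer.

Average (own payoff 4818 − 179×6 = 3744): to w=0 gives 3051 → no gain ✓; to w=151 gives 10339 − 179×151 = -16690 → no gain ✓.
Peach (own payoff 10339 − 64×151 = 675): to w=0 gives 3051 → profitable ✗; to w=6 gives 4818 − 64×6 = 4434 → profitable ✗.
Lemon (own payoff 3051): to w=6 gives 4818 − 440×6 = 2178 → no gain ✓; to w=151 gives 10339 − 440×151 = -56101 → no gain ✓.
4 of the 6 constraints hold; not an equilibrium.

4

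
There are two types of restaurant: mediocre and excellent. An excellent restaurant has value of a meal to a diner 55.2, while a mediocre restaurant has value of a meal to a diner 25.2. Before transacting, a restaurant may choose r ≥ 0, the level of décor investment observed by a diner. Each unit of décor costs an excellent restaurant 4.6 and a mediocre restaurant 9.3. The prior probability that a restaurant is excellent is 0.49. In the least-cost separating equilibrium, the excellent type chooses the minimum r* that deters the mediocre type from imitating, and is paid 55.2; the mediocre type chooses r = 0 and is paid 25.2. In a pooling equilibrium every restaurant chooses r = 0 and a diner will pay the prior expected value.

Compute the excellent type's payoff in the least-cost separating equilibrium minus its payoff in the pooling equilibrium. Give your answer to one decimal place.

0.5

Least-cost separating signal: r* solves 25.2 = 55.2 − 9.3·r*, so r* = (55.2 − 25.2)/9.3 ≈ 3.2258.
Excellent type's separating payoff: 55.2 − 4.6 × r* = 55.2 − 4.6 × (55.2 − 25.2)/9.3 = 55.2 − 138/9.3 ≈ 40.361.
Pooling payoff: 0.49 × 55.2 + 0.51 × 25.2 = 39.9.
Difference: 40.361 − 39.9 = 0.461, i.e. 0.5 to one decimal place.
The excellent type prefers to separate.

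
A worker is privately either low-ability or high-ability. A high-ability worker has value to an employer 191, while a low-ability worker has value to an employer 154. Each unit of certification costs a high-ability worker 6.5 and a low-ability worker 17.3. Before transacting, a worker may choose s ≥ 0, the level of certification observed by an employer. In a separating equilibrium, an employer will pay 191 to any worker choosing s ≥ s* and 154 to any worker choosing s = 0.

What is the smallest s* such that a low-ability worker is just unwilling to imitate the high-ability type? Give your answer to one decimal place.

2.1

A low-ability worker choosing s = 0 receives 154.
Imitating at s* instead would pay 191 at cost 17.3·s*, netting 191 − 17.3·s*.
Indifference: 154 = 191 − 17.3·s*, so s* = (191 − 154) / 17.3 ≈ 2.1.
This is the low-ability type's binding incentive-compatibility constraint; any s ≥ 2.1 sustains separation on that side.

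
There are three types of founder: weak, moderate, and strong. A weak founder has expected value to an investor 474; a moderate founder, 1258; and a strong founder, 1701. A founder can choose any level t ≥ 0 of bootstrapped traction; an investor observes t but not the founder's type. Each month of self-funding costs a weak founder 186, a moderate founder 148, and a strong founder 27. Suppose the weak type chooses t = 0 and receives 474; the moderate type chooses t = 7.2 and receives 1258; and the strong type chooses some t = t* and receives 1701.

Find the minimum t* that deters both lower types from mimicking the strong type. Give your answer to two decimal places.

Weak type (on-path payoff 474) won't mimic when 474 ≥ 1701 − 186·t*, i.e. t* ≥ 6.60.
Moderate type (on-path payoff 1258 − 148×7.2 = 192.4) won't mimic when 192.4 ≥ 1701 − 148·t*, i.e. t* ≥ 10.19.
Both must hold, so t* = max(6.60, 10.19) = 10.19. The moderate type's constraint binds.

10.19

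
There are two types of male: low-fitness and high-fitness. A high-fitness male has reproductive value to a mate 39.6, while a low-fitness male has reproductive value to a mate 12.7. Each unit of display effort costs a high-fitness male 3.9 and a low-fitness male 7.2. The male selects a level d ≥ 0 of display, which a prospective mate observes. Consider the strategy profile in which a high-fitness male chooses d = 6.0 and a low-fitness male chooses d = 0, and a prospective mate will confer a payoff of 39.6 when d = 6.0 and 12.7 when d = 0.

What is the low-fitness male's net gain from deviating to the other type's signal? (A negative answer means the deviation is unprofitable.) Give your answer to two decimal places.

Playing d = 0 the low-fitness male receives 12.7.
Deviating to d = 6.0 brings payment 39.6 at cost 7.2 × 6.0 = 43.2, netting -3.6.
Gain from deviating: -3.6 − 12.7 = -16.30.
The gain is negative, so the low-fitness type's incentive-compatibility constraint is satisfied.

-16.30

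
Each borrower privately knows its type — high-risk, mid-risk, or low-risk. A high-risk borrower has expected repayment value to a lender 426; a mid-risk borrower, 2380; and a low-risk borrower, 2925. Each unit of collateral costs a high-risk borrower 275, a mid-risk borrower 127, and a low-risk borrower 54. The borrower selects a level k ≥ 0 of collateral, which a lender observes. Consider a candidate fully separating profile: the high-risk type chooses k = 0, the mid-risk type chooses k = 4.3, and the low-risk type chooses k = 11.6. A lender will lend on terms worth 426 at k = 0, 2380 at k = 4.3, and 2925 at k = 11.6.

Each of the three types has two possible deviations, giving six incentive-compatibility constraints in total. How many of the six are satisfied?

5

High-risk (own payoff 426): to k=4.3 gives 2380 − 275×4.3 = 1197.5 → profitable ✗; to k=11.6 gives 2925 − 275×11.6 = -265 → no gain ✓.
Low-risk (own payoff 2925 − 54×11.6 = 2298.6): to k=0 gives 426 → no gain ✓; to k=4.3 gives 2380 − 54×4.3 = 2147.8 → no gain ✓.
Mid-risk (own payoff 2380 − 127×4.3 = 1833.9): to k=0 gives 426 → no gain ✓; to k=11.6 gives 2925 − 127×11.6 = 1451.8 → no gain ✓.
5 of the 6 constraints hold; not an equilibrium.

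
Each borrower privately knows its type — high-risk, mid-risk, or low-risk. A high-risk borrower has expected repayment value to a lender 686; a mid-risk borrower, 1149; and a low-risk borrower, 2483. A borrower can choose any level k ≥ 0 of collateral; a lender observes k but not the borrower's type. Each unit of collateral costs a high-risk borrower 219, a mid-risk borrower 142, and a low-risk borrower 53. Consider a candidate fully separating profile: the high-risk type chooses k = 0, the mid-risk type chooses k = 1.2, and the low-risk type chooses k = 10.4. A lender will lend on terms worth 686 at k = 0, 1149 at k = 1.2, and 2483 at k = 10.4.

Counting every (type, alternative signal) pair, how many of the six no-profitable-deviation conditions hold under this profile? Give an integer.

4

Mid-risk (own payoff 1149 − 142×1.2 = 978.6): to k=0 gives 686 → no gain ✓; to k=10.4 gives 2483 − 142×10.4 = 1006.2 → profitable ✗.
High-risk (own payoff 686): to k=1.2 gives 1149 − 219×1.2 = 886.2 → profitable ✗; to k=10.4 gives 2483 − 219×10.4 = 205.4 → no gain ✓.
Low-risk (own payoff 2483 − 53×10.4 = 1931.8): to k=0 gives 686 → no gain ✓; to k=1.2 gives 1149 − 53×1.2 = 1085.4 → no gain ✓.
4 of the 6 constraints hold; not an equilibrium.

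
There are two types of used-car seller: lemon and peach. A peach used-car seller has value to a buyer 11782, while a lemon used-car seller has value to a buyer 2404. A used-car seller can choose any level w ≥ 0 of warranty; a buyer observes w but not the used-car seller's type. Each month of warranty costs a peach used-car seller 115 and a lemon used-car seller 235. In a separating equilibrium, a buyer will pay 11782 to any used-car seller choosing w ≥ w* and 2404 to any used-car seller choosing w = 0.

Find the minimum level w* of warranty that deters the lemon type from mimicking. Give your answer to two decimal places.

39.91

A lemon used-car seller choosing w = 0 receives 2404.
Imitating at w* instead would pay 11782 at cost 235·w*, netting 11782 − 235·w*.
Indifference: 2404 = 11782 − 235·w*, so w* = (11782 − 2404) / 235 ≈ 39.91.
At w* the lemon type's incentive constraint just binds; the peach type strictly prefers w* since its per-unit cost is lower.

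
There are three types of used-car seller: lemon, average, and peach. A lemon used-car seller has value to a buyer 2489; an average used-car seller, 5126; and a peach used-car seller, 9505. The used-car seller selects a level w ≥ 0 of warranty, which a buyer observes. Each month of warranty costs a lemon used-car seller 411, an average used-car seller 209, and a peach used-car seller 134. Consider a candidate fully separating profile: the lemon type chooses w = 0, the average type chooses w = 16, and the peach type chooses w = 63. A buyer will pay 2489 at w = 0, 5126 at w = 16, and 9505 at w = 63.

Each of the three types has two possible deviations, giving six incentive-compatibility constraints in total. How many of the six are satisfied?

Lemon (own payoff 2489): to w=16 gives 5126 − 411×16 = -1450 → no gain ✓; to w=63 gives 9505 − 411×63 = -16388 → no gain ✓.
Peach (own payoff 9505 − 134×63 = 1063): to w=0 gives 2489 → profitable ✗; to w=16 gives 5126 − 134×16 = 2982 → profitable ✗.
Average (own payoff 5126 − 209×16 = 1782): to w=0 gives 2489 → profitable ✗; to w=63 gives 9505 − 209×63 = -3662 → no gain ✓.
3 of the 6 constraints hold; not an equilibrium.

3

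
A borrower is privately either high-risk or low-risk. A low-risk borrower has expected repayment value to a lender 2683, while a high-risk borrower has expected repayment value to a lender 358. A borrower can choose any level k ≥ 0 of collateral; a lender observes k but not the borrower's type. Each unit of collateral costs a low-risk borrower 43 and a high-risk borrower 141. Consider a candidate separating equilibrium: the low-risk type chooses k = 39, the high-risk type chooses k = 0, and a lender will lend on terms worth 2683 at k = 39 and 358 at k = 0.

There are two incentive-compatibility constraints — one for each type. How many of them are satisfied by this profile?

2

High-risk type: stay at 0 → 358; mimic → 2683 − 141 × 39 = -2816. IC holds (358 ≥ -2816).
Low-risk type: signal → 2683 − 43 × 39 = 1006; deviate to 0 → 358. IC holds (1006 ≥ 358).
2 of 2 constraints hold, so this is a separating equilibrium.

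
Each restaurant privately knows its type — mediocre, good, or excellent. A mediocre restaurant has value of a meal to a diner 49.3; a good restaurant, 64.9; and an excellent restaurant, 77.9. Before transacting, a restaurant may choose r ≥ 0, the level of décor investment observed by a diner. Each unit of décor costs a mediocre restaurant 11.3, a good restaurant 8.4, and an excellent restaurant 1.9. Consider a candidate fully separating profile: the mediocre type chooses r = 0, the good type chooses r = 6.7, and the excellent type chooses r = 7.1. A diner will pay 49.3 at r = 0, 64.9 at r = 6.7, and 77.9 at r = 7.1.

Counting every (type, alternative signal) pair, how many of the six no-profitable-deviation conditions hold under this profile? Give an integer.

4

Good (own payoff 64.9 − 8.4×6.7 = 8.62): to r=0 gives 49.3 → profitable ✗; to r=7.1 gives 77.9 − 8.4×7.1 = 18.26 → profitable ✗.
Excellent (own payoff 77.9 − 1.9×7.1 = 64.41): to r=0 gives 49.3 → no gain ✓; to r=6.7 gives 64.9 − 1.9×6.7 = 52.17 → no gain ✓.
Mediocre (own payoff 49.3): to r=6.7 gives 64.9 − 11.3×6.7 = -10.81 → no gain ✓; to r=7.1 gives 77.9 − 11.3×7.1 = -2.33 → no gain ✓.
4 of the 6 constraints hold; not an equilibrium.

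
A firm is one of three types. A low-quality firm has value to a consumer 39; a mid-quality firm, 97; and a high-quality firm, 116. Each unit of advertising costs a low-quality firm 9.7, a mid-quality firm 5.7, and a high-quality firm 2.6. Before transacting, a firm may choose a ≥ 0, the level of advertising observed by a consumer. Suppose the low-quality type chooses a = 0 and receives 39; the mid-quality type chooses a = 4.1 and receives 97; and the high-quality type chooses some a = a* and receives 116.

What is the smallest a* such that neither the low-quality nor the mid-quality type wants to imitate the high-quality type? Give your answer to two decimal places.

Low-quality type (on-path payoff 39) won't mimic when 39 ≥ 116 − 9.7·a*, i.e. a* ≥ 7.94.
Mid-quality type (on-path payoff 97 − 5.7×4.1 = 73.63) won't mimic when 73.63 ≥ 116 − 5.7·a*, i.e. a* ≥ 7.43.
Both must hold, so a* = max(7.94, 7.43) = 7.94. The low-quality type's constraint binds.

7.94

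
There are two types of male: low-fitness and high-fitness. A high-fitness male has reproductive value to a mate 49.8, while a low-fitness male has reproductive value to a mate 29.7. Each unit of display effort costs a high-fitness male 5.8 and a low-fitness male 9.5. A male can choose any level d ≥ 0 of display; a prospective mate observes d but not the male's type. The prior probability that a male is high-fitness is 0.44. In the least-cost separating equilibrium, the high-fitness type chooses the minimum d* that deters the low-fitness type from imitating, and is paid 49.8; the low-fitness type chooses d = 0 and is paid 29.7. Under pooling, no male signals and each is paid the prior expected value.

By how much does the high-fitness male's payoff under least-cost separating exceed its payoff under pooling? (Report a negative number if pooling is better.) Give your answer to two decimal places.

-1.02

Least-cost separating signal: d* solves 29.7 = 49.8 − 9.5·d*, so d* = (49.8 − 29.7)/9.5 ≈ 2.1158.
High-fitness type's separating payoff: 49.8 − 5.8 × d* = 49.8 − 5.8 × (49.8 − 29.7)/9.5 = 49.8 − 116.58/9.5 ≈ 37.5284.
Pooling payoff: 0.44 × 49.8 + 0.56 × 29.7 = 38.544.
Difference: 37.5284 − 38.544 = -1.0156, i.e. -1.02 to two decimal places.
The high-fitness type would prefer the pooling outcome.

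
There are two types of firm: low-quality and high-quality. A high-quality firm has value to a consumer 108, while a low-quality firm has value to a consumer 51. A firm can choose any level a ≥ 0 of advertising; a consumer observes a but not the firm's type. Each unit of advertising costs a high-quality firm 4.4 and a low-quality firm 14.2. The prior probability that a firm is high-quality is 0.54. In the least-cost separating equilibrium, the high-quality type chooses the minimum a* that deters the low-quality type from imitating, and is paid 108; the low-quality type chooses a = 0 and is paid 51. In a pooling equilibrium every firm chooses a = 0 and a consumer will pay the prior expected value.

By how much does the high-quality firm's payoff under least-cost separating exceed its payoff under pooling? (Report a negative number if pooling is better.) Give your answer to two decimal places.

Least-cost separating signal: a* solves 51 = 108 − 14.2·a*, so a* = (108 − 51)/14.2 ≈ 4.0141.
High-quality type's separating payoff: 108 − 4.4 × a* = 108 − 4.4 × (108 − 51)/14.2 = 108 − 250.8/14.2 ≈ 90.3380.
Pooling payoff: 0.54 × 108 + 0.46 × 51 = 81.78.
Difference: 90.3380 − 81.78 = 8.558, i.e. 8.56 to two decimal places.
The high-quality type prefers to separate.

8.56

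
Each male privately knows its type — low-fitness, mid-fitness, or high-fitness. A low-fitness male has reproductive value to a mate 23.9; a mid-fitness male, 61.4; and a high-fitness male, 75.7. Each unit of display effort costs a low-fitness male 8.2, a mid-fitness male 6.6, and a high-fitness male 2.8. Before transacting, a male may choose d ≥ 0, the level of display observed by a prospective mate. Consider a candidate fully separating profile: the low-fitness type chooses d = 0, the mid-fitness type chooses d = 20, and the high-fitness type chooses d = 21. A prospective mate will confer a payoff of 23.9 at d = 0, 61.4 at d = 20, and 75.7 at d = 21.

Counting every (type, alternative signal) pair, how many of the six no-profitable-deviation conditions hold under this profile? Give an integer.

3

Low-fitness (own payoff 23.9): to d=20 gives 61.4 − 8.2×20 = -102.6 → no gain ✓; to d=21 gives 75.7 − 8.2×21 = -96.5 → no gain ✓.
Mid-fitness (own payoff 61.4 − 6.6×20 = -70.6): to d=0 gives 23.9 → profitable ✗; to d=21 gives 75.7 − 6.6×21 = -62.9 → profitable ✗.
High-fitness (own payoff 75.7 − 2.8×21 = 16.9): to d=0 gives 23.9 → profitable ✗; to d=20 gives 61.4 − 2.8×20 = 5.4 → no gain ✓.
3 of the 6 constraints hold; not an equilibrium.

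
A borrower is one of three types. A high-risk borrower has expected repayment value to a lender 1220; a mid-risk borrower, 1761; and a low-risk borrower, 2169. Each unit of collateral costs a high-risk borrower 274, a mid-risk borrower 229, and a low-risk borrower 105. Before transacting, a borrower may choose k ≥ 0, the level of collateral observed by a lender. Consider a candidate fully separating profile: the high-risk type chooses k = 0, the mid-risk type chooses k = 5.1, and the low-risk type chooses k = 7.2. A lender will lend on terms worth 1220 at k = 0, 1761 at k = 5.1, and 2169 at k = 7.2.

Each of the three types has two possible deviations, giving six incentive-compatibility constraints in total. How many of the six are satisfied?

5

Low-risk (own payoff 2169 − 105×7.2 = 1413): to k=0 gives 1220 → no gain ✓; to k=5.1 gives 1761 − 105×5.1 = 1225.5 → no gain ✓.
Mid-risk (own payoff 1761 − 229×5.1 = 593.1): to k=0 gives 1220 → profitable ✗; to k=7.2 gives 2169 − 229×7.2 = 520.2 → no gain ✓.
High-risk (own payoff 1220): to k=5.1 gives 1761 − 274×5.1 = 363.6 → no gain ✓; to k=7.2 gives 2169 − 274×7.2 = 196.2 → no gain ✓.
5 of the 6 constraints hold; not an equilibrium.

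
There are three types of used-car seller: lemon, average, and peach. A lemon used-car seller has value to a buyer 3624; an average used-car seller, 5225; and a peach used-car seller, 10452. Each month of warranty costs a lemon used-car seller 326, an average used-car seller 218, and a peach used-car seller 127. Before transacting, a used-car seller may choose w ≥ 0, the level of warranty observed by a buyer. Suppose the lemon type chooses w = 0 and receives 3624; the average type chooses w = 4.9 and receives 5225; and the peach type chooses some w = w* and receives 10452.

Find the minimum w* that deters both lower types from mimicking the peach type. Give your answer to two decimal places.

Average type (on-path payoff 5225 − 218×4.9 = 4156.8) won't mimic when 4156.8 ≥ 10452 − 218·w*, i.e. w* ≥ 28.88.
Lemon type (on-path payoff 3624) won't mimic when 3624 ≥ 10452 − 326·w*, i.e. w* ≥ 20.94.
Both must hold, so w* = max(20.94, 28.88) = 28.88. The average type's constraint binds.

28.88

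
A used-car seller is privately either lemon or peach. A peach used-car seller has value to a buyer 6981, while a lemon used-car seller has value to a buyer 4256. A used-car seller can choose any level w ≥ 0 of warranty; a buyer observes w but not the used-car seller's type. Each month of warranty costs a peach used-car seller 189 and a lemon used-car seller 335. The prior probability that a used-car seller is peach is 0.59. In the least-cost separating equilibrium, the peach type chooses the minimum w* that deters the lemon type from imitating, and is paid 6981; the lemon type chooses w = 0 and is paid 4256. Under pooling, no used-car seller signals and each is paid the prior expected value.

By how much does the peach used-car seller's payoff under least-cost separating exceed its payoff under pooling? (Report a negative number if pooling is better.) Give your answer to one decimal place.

Least-cost separating signal: w* solves 4256 = 6981 − 335·w*, so w* = (6981 − 4256)/335 ≈ 8.1343.
Peach type's separating payoff: 6981 − 189 × w* = 6981 − 189 × (6981 − 4256)/335 = 6981 − 515025/335 ≈ 5443.612.
Pooling payoff: 0.59 × 6981 + 0.41 × 4256 = 5863.75.
Difference: 5443.612 − 5863.75 = -420.138, i.e. -420.1 to one decimal place.
The peach type would prefer the pooling outcome.

-420.1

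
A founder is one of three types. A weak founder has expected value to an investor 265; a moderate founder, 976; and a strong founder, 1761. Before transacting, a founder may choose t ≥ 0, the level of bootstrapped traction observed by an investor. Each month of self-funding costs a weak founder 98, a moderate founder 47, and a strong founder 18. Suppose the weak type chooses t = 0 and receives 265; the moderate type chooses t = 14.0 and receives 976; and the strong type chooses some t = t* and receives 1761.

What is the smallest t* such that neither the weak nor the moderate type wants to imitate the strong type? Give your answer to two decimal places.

30.70

Weak type (on-path payoff 265) won't mimic when 265 ≥ 1761 − 98·t*, i.e. t* ≥ 15.27.
Moderate type (on-path payoff 976 − 47×14.0 = 318) won't mimic when 318 ≥ 1761 − 47·t*, i.e. t* ≥ 30.70.
Both must hold, so t* = max(15.27, 30.70) = 30.70. The moderate type's constraint binds.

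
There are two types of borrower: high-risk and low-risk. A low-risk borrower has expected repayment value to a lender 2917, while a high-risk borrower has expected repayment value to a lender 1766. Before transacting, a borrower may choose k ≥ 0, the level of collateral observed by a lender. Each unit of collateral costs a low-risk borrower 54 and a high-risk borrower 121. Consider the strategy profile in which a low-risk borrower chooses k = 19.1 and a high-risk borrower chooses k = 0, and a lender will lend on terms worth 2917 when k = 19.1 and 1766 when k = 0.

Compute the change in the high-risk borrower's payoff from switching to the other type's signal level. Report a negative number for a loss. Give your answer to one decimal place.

-1160.1

Playing k = 0 the high-risk borrower receives 1766.
Deviating to k = 19.1 brings payment 2917 at cost 121 × 19.1 = 2311.1, netting 605.9.
Gain from deviating: 605.9 − 1766 = -1160.1.
The gain is negative, so the high-risk type's incentive-compatibility constraint is satisfied.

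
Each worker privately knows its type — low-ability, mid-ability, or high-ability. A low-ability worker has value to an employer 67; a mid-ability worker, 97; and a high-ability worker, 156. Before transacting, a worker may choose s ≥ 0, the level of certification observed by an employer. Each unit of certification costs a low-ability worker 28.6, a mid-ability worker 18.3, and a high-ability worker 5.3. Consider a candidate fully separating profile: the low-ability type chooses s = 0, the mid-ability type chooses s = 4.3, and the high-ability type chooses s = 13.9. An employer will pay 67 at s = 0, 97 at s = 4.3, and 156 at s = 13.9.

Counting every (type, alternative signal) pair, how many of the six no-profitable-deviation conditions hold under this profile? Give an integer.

5

Low-ability (own payoff 67): to s=4.3 gives 97 − 28.6×4.3 = -25.98 → no gain ✓; to s=13.9 gives 156 − 28.6×13.9 = -241.54 → no gain ✓.
High-ability (own payoff 156 − 5.3×13.9 = 82.33): to s=0 gives 67 → no gain ✓; to s=4.3 gives 97 − 5.3×4.3 = 74.21 → no gain ✓.
Mid-ability (own payoff 97 − 18.3×4.3 = 18.31): to s=0 gives 67 → profitable ✗; to s=13.9 gives 156 − 18.3×13.9 = -98.37 → no gain ✓.
5 of the 6 constraints hold; not an equilibrium.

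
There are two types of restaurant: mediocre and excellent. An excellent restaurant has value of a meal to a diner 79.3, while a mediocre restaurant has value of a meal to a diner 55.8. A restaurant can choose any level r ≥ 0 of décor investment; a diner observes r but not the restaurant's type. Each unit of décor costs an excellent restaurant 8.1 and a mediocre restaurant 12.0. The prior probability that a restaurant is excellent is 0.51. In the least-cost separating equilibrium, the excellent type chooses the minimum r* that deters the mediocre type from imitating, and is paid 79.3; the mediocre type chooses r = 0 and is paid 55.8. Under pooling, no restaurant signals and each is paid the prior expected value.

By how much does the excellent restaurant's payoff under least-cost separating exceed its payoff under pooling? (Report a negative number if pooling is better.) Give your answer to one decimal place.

-4.3

Least-cost separating signal: r* solves 55.8 = 79.3 − 12.0·r*, so r* = (79.3 − 55.8)/12.0 ≈ 1.9583.
Excellent type's separating payoff: 79.3 − 8.1 × r* = 79.3 − 8.1 × (79.3 − 55.8)/12.0 = 79.3 − 190.35/12.0 ≈ 63.438.
Pooling payoff: 0.51 × 79.3 + 0.49 × 55.8 = 67.785.
Difference: 63.438 − 67.785 = -4.347, i.e. -4.3 to one decimal place.
The excellent type would prefer the pooling outcome.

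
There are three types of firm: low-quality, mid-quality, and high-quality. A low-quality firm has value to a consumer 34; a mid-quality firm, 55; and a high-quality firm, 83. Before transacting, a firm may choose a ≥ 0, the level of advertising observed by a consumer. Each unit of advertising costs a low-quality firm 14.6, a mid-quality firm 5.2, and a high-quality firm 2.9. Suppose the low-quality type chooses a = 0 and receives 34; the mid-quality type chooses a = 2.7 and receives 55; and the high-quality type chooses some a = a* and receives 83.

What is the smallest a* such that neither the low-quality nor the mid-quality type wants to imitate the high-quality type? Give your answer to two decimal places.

Low-quality type (on-path payoff 34) won't mimic when 34 ≥ 83 − 14.6·a*, i.e. a* ≥ 3.36.
Mid-quality type (on-path payoff 55 − 5.2×2.7 = 40.96) won't mimic when 40.96 ≥ 83 − 5.2·a*, i.e. a* ≥ 8.08.
Both must hold, so a* = max(3.36, 8.08) = 8.08. The mid-quality type's constraint binds.

8.08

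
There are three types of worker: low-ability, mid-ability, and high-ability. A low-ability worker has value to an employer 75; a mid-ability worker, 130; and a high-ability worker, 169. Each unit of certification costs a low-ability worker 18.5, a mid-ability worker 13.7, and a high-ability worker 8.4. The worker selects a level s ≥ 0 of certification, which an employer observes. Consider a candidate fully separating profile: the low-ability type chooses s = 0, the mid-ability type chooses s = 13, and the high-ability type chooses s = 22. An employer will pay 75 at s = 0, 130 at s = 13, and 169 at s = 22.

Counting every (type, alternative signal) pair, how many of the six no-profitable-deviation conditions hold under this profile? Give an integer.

3

Low-ability (own payoff 75): to s=13 gives 130 − 18.5×13 = -110.5 → no gain ✓; to s=22 gives 169 − 18.5×22 = -238 → no gain ✓.
Mid-ability (own payoff 130 − 13.7×13 = -48.1): to s=0 gives 75 → profitable ✗; to s=22 gives 169 − 13.7×22 = -132.4 → no gain ✓.
High-ability (own payoff 169 − 8.4×22 = -15.8): to s=0 gives 75 → profitable ✗; to s=13 gives 130 − 8.4×13 = 20.8 → profitable ✗.
3 of the 6 constraints hold; not an equilibrium.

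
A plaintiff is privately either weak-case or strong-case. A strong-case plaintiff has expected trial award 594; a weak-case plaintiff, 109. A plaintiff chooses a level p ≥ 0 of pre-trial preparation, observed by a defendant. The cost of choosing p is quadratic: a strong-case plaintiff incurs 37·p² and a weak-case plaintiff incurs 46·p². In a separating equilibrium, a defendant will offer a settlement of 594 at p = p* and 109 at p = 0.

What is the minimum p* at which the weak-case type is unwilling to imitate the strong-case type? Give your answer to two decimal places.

The weak-case type at p = 0 receives 109; imitating at p* yields 594 − 46·p*².
Indifference: 109 = 594 − 46·p*², so p*² = (594 − 109) / 46 ≈ 10.5435.
p* = √10.5435 ≈ 3.25.

3.25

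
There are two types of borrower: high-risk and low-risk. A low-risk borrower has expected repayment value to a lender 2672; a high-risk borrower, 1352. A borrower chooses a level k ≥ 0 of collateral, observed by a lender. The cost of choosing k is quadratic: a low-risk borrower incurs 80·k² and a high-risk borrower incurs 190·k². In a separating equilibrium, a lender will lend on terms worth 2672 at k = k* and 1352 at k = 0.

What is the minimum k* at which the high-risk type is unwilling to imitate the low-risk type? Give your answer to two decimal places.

2.64

The high-risk type at k = 0 receives 1352; imitating at k* yields 2672 − 190·k*².
Indifference: 1352 = 2672 − 190·k*², so k*² = (2672 − 1352) / 190 ≈ 6.9474.
k* = √6.9474 ≈ 2.64.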